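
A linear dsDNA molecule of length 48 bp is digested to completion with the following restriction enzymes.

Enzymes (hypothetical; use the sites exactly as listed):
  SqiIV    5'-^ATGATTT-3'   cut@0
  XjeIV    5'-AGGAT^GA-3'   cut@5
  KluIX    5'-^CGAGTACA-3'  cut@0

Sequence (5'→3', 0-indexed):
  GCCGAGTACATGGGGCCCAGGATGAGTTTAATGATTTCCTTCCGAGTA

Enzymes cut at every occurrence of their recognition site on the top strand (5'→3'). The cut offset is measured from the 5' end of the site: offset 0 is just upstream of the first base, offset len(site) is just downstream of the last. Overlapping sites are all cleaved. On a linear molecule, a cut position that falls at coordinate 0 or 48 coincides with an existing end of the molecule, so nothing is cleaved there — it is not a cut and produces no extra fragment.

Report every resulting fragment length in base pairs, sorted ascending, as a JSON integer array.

Scan for sites:
  SqiIV (ATGATTT, off=0): starts [30] → cuts [30]
  XjeIV (AGGATGA, off=5): starts [18] → cuts [23]
  KluIX (CGAGTACA, off=0): starts [2] → cuts [2]

All cut coordinates (distinct, sorted): [2, 23, 30]

Fragments:
  [0,2): 2 bp
  [2,23): 21 bp
  [23,30): 7 bp
  [30,48): 18 bp

[2,7,18,21]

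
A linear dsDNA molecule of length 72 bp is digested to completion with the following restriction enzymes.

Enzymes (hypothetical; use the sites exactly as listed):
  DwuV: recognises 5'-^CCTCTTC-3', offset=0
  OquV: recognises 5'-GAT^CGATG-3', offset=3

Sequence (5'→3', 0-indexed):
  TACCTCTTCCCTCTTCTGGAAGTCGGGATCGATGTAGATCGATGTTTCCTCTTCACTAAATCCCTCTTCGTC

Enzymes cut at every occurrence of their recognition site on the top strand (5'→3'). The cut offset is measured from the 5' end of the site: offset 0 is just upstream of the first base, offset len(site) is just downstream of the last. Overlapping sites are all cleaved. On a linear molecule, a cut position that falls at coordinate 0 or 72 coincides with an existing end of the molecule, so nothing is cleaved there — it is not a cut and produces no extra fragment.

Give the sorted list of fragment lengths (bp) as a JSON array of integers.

Site scan:
  DwuV (CCTCTTC, off=0): starts [2, 9, 47, 62] → cuts [2, 9, 47, 62]
  OquV (GATCGATG, off=3): starts [26, 36] → cuts [29, 39]

Pooled cuts: [2, 9, 29, 39, 47, 62]

Fragment lengths:
  [0,2): 2 bp
  [2,9): 7 bp
  [9,29): 20 bp
  [29,39): 10 bp
  [39,47): 8 bp
  [47,62): 15 bp
  [62,72): 10 bp

[2,7,8,10,10,15,20]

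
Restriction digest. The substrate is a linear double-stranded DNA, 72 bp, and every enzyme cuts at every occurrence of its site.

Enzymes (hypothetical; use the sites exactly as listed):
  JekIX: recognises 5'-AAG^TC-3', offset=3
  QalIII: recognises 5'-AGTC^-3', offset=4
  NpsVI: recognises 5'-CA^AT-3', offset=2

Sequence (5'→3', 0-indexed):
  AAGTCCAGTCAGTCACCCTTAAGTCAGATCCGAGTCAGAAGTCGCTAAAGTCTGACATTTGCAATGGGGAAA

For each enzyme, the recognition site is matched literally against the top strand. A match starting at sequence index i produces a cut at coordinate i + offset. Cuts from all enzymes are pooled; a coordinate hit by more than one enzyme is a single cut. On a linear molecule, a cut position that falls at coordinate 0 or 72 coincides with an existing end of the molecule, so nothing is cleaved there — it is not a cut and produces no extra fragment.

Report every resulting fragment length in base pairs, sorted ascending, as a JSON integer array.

[2,2,2,2,3,4,5,5,7,9,9,11,11]

Site scan:
  JekIX (AAGTC, off=3): starts [0, 20, 38, 47] → cuts [3, 23, 41, 50]
  QalIII (AGTC, off=4): starts [1, 6, 10, 21, 32, 39, 48] → cuts [5, 10, 14, 25, 36, 43, 52]
  NpsVI (CAAT, off=2): starts [61] → cuts [63]

Pooled cuts: [3, 5, 10, 14, 23, 25, 36, 41, 43, 50, 52, 63]

Fragments:
  [0,3): 3 bp
  [3,5): 2 bp
  [5,10): 5 bp
  [10,14): 4 bp
  [14,23): 9 bp
  [23,25): 2 bp
  [25,36): 11 bp
  [36,41): 5 bp
  [41,43): 2 bp
  [43,50): 7 bp
  [50,52): 2 bp
  [52,63): 11 bp
  [63,72): 9 bp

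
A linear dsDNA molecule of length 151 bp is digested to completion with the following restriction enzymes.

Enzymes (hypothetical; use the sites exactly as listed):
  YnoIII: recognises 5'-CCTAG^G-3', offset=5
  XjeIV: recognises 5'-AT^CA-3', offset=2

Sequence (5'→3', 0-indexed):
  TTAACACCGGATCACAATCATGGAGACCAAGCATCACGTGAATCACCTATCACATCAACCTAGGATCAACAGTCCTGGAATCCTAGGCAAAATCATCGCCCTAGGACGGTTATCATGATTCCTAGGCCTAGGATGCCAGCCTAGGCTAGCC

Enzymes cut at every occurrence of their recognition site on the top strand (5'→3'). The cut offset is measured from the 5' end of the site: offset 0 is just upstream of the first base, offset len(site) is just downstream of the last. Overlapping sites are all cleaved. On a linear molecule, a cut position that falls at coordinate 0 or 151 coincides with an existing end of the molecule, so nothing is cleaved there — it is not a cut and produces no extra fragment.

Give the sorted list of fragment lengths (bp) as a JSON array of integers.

[3,5,6,6,7,7,7,8,9,9,11,12,12,13,16,20]

Scan for sites:
  YnoIII CCTAGG/5: at [58, 81, 99, 120, 126, 139] ⇒ [63, 86, 104, 125, 131, 144]
  XjeIV ATCA/2: at [10, 16, 32, 41, 48, 53, 64, 91, 111] ⇒ [12, 18, 34, 43, 50, 55, 66, 93, 113]

All cut coordinates (distinct, sorted): [12, 18, 34, 43, 50, 55, 63, 66, 86, 93, 104, 113, 125, 131, 144]

Fragments:
  [0,12): 12 bp
  [12,18): 6 bp
  [18,34): 16 bp
  [34,43): 9 bp
  [43,50): 7 bp
  [50,55): 5 bp
  [55,63): 8 bp
  [63,66): 3 bp
  [66,86): 20 bp
  [86,93): 7 bp
  [93,104): 11 bp
  [104,113): 9 bp
  [113,125): 12 bp
  [125,131): 6 bp
  [131,144): 13 bp
  [144,151): 7 bp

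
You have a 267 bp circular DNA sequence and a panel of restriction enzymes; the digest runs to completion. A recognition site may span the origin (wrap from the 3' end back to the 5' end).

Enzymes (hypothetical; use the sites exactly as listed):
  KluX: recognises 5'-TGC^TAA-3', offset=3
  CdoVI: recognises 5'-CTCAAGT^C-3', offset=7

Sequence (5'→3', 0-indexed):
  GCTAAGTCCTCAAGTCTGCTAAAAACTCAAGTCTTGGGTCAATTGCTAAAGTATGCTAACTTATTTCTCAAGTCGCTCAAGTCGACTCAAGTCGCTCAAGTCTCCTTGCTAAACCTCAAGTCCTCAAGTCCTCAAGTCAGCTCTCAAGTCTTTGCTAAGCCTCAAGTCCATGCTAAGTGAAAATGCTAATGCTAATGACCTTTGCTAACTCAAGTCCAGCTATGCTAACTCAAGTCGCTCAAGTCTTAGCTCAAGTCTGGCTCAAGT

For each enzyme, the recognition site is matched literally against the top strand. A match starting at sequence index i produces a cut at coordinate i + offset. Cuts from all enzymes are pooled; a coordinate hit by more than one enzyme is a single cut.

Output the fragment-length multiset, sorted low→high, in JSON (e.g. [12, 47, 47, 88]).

Scan for sites:
  KluX (TGCTAA, off=3): starts [16, 43, 53, 106, 152, 170, 183, 189, 202, 222, 266] → cuts [2, 19, 46, 56, 109, 155, 173, 186, 192, 205, 225]
  CdoVI (CTCAAGTC, off=7): starts [8, 25, 66, 75, 85, 94, 114, 122, 130, 142, 160, 208, 228, 237, 249] → cuts [15, 32, 73, 82, 92, 101, 121, 129, 137, 149, 167, 215, 235, 244, 256]

All cut coordinates (distinct, sorted): [2, 15, 19, 32, 46, 56, 73, 82, 92, 101, 109, 121, 129, 137, 149, 155, 167, 173, 186, 192, 205, 215, 225, 235, 244, 256]

Fragments:
  2→15: 13 bp
  15→19: 4 bp
  19→32: 13 bp
  32→46: 14 bp
  46→56: 10 bp
  56→73: 17 bp
  73→82: 9 bp
  82→92: 10 bp
  92→101: 9 bp
  101→109: 8 bp
  109→121: 12 bp
  121→129: 8 bp
  129→137: 8 bp
  137→149: 12 bp
  149→155: 6 bp
  155→167: 12 bp
  167→173: 6 bp
  173→186: 13 bp
  186→192: 6 bp
  192→205: 13 bp
  205→215: 10 bp
  215→225: 10 bp
  225→235: 10 bp
  235→244: 9 bp
  244→256: 12 bp
  256→2 (wrap): 267-256+2 = 13 bp

[4,6,6,6,8,8,8,9,9,9,10,10,10,10,10,12,12,12,12,13,13,13,13,13,14,17]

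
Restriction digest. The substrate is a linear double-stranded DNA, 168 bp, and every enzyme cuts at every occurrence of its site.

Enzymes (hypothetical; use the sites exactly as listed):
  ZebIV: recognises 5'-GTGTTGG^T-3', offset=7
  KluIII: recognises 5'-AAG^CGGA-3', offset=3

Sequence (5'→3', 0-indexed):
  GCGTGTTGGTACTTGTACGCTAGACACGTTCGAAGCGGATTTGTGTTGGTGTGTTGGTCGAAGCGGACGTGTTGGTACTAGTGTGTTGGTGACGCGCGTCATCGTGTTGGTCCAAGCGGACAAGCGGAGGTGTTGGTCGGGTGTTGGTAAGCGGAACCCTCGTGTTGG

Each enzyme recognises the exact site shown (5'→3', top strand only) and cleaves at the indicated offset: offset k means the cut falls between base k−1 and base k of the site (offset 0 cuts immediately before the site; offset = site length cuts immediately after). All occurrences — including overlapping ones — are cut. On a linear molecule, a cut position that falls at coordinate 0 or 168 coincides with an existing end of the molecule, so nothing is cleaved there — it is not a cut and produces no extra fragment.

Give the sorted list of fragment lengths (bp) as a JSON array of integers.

[4,6,6,8,8,9,11,12,12,14,14,17,21,26]

Scan for sites:
  ZebIV GTGTTGGT/7: at [2, 42, 50, 68, 82, 103, 129, 140] ⇒ [9, 49, 57, 75, 89, 110, 136, 147]
  KluIII AAGCGGA/3: at [32, 60, 113, 121, 148] ⇒ [35, 63, 116, 124, 151]

All cut coordinates (distinct, sorted): [9, 35, 49, 57, 63, 75, 89, 110, 116, 124, 136, 147, 151]

Fragments:
  [0,9): 9 bp
  [9,35): 26 bp
  [35,49): 14 bp
  [49,57): 8 bp
  [57,63): 6 bp
  [63,75): 12 bp
  [75,89): 14 bp
  [89,110): 21 bp
  [110,116): 6 bp
  [116,124): 8 bp
  [124,136): 12 bp
  [136,147): 11 bp
  [147,151): 4 bp
  [151,168): 17 bp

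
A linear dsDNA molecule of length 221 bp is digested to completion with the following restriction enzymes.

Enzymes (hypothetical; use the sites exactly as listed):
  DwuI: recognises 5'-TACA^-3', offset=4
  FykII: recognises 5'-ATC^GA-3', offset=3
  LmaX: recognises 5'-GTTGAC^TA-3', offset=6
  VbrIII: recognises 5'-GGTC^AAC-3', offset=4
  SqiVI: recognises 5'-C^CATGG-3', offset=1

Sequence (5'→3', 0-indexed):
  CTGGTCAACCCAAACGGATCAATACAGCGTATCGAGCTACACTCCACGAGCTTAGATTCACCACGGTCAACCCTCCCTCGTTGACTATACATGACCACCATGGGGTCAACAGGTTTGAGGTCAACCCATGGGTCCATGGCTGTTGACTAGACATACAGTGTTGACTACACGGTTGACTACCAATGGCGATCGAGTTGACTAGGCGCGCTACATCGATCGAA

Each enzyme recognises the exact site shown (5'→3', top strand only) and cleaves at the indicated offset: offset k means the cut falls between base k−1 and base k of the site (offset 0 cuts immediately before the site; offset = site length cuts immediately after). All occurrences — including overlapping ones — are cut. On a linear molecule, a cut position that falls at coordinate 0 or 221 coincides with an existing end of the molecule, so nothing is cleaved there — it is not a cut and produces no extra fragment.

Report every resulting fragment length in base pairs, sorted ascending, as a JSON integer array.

Per-enzyme occurrences:
  DwuI TACA/4: at [22, 37, 87, 153, 165, 208] ⇒ [26, 41, 91, 157, 169, 212]
  FykII ATCGA/3: at [30, 188, 211, 215] ⇒ [33, 191, 214, 218]
  LmaX GTTGACTA/6: at [79, 141, 159, 171, 193] ⇒ [85, 147, 165, 177, 199]
  VbrIII GGTCAAC/4: at [2, 64, 103, 118] ⇒ [6, 68, 107, 122]
  SqiVI CCATGG/1: at [97, 125, 133] ⇒ [98, 126, 134]

All cut coordinates (distinct, sorted): [6, 26, 33, 41, 68, 85, 91, 98, 107, 122, 126, 134, 147, 157, 165, 169, 177, 191, 199, 212, 214, 218]

Fragments:
  [0,6): 6 bp
  [6,26): 20 bp
  [26,33): 7 bp
  [33,41): 8 bp
  [41,68): 27 bp
  [68,85): 17 bp
  [85,91): 6 bp
  [91,98): 7 bp
  [98,107): 9 bp
  [107,122): 15 bp
  [122,126): 4 bp
  [126,134): 8 bp
  [134,147): 13 bp
  [147,157): 10 bp
  [157,165): 8 bp
  [165,169): 4 bp
  [169,177): 8 bp
  [177,191): 14 bp
  [191,199): 8 bp
  [199,212): 13 bp
  [212,214): 2 bp
  [214,218): 4 bp
  [218,221): 3 bp

[2,3,4,4,4,6,6,7,7,8,8,8,8,8,9,10,13,13,14,15,17,20,27]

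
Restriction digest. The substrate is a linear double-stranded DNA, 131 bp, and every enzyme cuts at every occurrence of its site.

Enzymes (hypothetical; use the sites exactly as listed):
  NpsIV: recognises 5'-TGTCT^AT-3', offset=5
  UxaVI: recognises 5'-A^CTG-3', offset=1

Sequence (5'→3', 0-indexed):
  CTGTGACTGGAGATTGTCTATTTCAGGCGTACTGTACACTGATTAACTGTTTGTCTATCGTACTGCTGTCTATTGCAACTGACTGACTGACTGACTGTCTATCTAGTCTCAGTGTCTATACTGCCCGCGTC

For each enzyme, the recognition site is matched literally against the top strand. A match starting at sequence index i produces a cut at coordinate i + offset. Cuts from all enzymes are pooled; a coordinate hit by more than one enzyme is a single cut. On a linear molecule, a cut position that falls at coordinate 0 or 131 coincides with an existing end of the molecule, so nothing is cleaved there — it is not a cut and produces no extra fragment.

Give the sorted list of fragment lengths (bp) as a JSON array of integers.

Scan for sites:
  NpsIV TGTCTAT/5: at [14, 51, 66, 95, 112] ⇒ [19, 56, 71, 100, 117]
  UxaVI ACTG/1: at [5, 30, 37, 45, 61, 77, 81, 85, 89, 93, 119] ⇒ [6, 31, 38, 46, 62, 78, 82, 86, 90, 94, 120]

All cut coordinates (distinct, sorted): [6, 19, 31, 38, 46, 56, 62, 71, 78, 82, 86, 90, 94, 100, 117, 120]

Fragments:
  [0,6): 6 bp
  [6,19): 13 bp
  [19,31): 12 bp
  [31,38): 7 bp
  [38,46): 8 bp
  [46,56): 10 bp
  [56,62): 6 bp
  [62,71): 9 bp
  [71,78): 7 bp
  [78,82): 4 bp
  [82,86): 4 bp
  [86,90): 4 bp
  [90,94): 4 bp
  [94,100): 6 bp
  [100,117): 17 bp
  [117,120): 3 bp
  [120,131): 11 bp

[3,4,4,4,4,6,6,6,7,7,8,9,10,11,12,13,17]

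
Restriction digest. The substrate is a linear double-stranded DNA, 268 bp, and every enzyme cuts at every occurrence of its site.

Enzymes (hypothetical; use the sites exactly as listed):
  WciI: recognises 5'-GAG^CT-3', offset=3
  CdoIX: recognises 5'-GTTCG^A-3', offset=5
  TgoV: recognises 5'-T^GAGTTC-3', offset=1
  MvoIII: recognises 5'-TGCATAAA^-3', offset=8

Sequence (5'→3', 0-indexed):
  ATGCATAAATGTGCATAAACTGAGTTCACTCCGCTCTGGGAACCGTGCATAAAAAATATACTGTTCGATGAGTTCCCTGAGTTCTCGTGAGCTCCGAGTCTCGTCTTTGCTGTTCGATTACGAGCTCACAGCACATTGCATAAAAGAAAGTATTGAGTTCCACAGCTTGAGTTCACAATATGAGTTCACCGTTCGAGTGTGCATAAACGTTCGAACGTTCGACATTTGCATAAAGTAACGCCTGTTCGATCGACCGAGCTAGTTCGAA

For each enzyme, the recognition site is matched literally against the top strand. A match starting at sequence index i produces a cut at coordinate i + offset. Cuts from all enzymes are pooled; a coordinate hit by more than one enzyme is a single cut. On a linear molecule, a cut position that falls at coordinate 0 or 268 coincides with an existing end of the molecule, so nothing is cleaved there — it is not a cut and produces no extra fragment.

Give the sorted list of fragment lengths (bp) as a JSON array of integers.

Scan for sites:
  WciI GAGCT/3: at [88, 121, 255] ⇒ [91, 124, 258]
  CdoIX GTTCGA/5: at [62, 111, 190, 208, 216, 243, 261] ⇒ [67, 116, 195, 213, 221, 248, 266]
  TgoV TGAGTTC/1: at [20, 68, 77, 153, 167, 180] ⇒ [21, 69, 78, 154, 168, 181]
  MvoIII TGCATAAA/8: at [1, 11, 45, 136, 199, 226] ⇒ [9, 19, 53, 144, 207, 234]

Pooled cuts: [9, 19, 21, 53, 67, 69, 78, 91, 116, 124, 144, 154, 168, 181, 195, 207, 213, 221, 234, 248, 258, 266]

Fragments:
  [0,9): 9 bp
  [9,19): 10 bp
  [19,21): 2 bp
  [21,53): 32 bp
  [53,67): 14 bp
  [67,69): 2 bp
  [69,78): 9 bp
  [78,91): 13 bp
  [91,116): 25 bp
  [116,124): 8 bp
  [124,144): 20 bp
  [144,154): 10 bp
  [154,168): 14 bp
  [168,181): 13 bp
  [181,195): 14 bp
  [195,207): 12 bp
  [207,213): 6 bp
  [213,221): 8 bp
  [221,234): 13 bp
  [234,248): 14 bp
  [248,258): 10 bp
  [258,266): 8 bp
  [266,268): 2 bp

[2,2,2,6,8,8,8,9,9,10,10,10,12,13,13,13,14,14,14,14,20,25,32]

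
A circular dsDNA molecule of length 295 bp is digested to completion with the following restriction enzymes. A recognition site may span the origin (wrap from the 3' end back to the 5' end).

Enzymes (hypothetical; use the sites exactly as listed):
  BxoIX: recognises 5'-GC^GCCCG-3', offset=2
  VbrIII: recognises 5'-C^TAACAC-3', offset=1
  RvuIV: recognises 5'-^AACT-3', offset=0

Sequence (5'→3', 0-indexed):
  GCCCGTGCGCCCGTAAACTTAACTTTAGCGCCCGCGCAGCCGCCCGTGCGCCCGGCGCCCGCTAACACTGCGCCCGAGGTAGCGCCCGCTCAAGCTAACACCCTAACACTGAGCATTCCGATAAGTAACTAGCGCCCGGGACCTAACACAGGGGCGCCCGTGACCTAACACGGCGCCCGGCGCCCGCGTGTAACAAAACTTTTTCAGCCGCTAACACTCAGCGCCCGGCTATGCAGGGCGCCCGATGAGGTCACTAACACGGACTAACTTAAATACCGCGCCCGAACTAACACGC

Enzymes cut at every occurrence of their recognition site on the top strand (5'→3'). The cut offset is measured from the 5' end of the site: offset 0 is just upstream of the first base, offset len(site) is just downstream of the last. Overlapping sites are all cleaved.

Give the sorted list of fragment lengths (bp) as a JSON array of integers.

[3,5,5,6,7,7,7,7,8,8,8,9,9,9,10,10,11,11,12,12,12,14,15,15,15,17,20,23]

Scan for sites:
  BxoIX (GCGCCCG, off=2): starts [6, 27, 47, 54, 69, 81, 131, 153, 172, 179, 220, 237, 277, 293] → cuts [0, 8, 29, 49, 56, 71, 83, 133, 155, 174, 181, 222, 239, 279]
  VbrIII (CTAACAC, off=1): starts [61, 94, 102, 142, 164, 210, 253, 286] → cuts [62, 95, 103, 143, 165, 211, 254, 287]
  RvuIV (AACT, off=0): starts [15, 20, 126, 196, 265, 284] → cuts [15, 20, 126, 196, 265, 284]

Pooled cuts: [0, 8, 15, 20, 29, 49, 56, 62, 71, 83, 95, 103, 126, 133, 143, 155, 165, 174, 181, 196, 211, 222, 239, 254, 265, 279, 284, 287]

Fragments:
  0→8: 8 bp
  8→15: 7 bp
  15→20: 5 bp
  20→29: 9 bp
  29→49: 20 bp
  49→56: 7 bp
  56→62: 6 bp
  62→71: 9 bp
  71→83: 12 bp
  83→95: 12 bp
  95→103: 8 bp
  103→126: 23 bp
  126→133: 7 bp
  133→143: 10 bp
  143→155: 12 bp
  155→165: 10 bp
  165→174: 9 bp
  174→181: 7 bp
  181→196: 15 bp
  196→211: 15 bp
  211→222: 11 bp
  222→239: 17 bp
  239→254: 15 bp
  254→265: 11 bp
  265→279: 14 bp
  279→284: 5 bp
  284→287: 3 bp
  287→0 (wrap): 295-287+0 = 8 bp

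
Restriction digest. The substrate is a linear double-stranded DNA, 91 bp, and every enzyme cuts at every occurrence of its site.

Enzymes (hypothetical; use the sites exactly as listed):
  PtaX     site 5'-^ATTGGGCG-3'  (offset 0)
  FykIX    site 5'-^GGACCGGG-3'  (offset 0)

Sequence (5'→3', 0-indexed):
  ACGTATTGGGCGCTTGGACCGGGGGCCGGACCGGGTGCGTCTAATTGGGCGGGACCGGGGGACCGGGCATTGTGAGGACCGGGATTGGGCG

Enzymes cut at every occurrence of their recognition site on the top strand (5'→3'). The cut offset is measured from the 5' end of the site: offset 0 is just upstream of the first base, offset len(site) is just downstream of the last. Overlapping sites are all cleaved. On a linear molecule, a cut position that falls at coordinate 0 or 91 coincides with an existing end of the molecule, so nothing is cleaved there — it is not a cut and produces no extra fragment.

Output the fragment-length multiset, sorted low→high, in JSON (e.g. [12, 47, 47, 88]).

Scan for sites:
  PtaX ATTGGGCG/0: at [4, 43, 83] ⇒ [4, 43, 83]
  FykIX GGACCGGG/0: at [15, 27, 51, 59, 75] ⇒ [15, 27, 51, 59, 75]

Pooled cuts: [4, 15, 27, 43, 51, 59, 75, 83]

Fragments:
  [0,4): 4 bp
  [4,15): 11 bp
  [15,27): 12 bp
  [27,43): 16 bp
  [43,51): 8 bp
  [51,59): 8 bp
  [59,75): 16 bp
  [75,83): 8 bp
  [83,91): 8 bp

[4,8,8,8,8,11,12,16,16]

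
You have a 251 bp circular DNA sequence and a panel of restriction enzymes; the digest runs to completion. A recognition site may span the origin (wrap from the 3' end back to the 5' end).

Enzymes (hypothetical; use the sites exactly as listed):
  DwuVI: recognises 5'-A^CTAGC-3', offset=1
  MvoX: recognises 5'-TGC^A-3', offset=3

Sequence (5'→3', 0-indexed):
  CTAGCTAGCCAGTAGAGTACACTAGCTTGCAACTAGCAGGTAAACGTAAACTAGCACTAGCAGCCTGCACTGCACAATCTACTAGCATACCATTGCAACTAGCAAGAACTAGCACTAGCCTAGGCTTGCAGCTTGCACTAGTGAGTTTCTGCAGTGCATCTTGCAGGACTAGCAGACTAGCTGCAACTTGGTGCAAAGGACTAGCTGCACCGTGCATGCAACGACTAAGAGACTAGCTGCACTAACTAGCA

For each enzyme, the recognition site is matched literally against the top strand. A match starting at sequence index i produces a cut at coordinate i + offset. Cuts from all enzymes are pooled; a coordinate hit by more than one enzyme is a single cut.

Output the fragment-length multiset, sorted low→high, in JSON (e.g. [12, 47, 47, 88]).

Site scan:
  DwuVI (ACTAGC, off=1): starts [20, 31, 49, 55, 80, 97, 107, 113, 167, 175, 199, 231, 244, 250] → cuts [0, 21, 32, 50, 56, 81, 98, 108, 114, 168, 176, 200, 232, 245]
  MvoX (TGCA, off=3): starts [27, 65, 70, 93, 126, 133, 149, 154, 161, 181, 191, 205, 212, 216, 237] → cuts [30, 68, 73, 96, 129, 136, 152, 157, 164, 184, 194, 208, 215, 219, 240]

All cut coordinates (distinct, sorted): [0, 21, 30, 32, 50, 56, 68, 73, 81, 96, 98, 108, 114, 129, 136, 152, 157, 164, 168, 176, 184, 194, 200, 208, 215, 219, 232, 240, 245]

Fragments:
  0→21: 21 bp
  21→30: 9 bp
  30→32: 2 bp
  32→50: 18 bp
  50→56: 6 bp
  56→68: 12 bp
  68→73: 5 bp
  73→81: 8 bp
  81→96: 15 bp
  96→98: 2 bp
  98→108: 10 bp
  108→114: 6 bp
  114→129: 15 bp
  129→136: 7 bp
  136→152: 16 bp
  152→157: 5 bp
  157→164: 7 bp
  164→168: 4 bp
  168→176: 8 bp
  176→184: 8 bp
  184→194: 10 bp
  194→200: 6 bp
  200→208: 8 bp
  208→215: 7 bp
  215→219: 4 bp
  219→232: 13 bp
  232→240: 8 bp
  240→245: 5 bp
  245→0 (wrap): 251-245+0 = 6 bp

[2,2,4,4,5,5,5,6,6,6,6,7,7,7,8,8,8,8,8,9,10,10,12,13,15,15,16,18,21]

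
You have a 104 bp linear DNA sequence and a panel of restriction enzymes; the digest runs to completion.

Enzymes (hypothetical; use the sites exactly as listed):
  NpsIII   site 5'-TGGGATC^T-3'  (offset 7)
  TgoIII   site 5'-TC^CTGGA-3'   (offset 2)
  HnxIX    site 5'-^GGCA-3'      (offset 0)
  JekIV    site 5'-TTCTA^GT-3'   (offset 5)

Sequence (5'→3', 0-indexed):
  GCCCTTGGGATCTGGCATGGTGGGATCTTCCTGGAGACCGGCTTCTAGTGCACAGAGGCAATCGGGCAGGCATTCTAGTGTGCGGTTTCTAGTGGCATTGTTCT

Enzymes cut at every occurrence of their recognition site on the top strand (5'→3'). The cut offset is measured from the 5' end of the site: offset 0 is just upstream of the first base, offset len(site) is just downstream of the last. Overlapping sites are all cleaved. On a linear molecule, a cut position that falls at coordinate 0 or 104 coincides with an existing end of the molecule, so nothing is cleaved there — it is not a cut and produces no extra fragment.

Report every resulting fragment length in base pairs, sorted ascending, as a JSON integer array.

[1,2,3,4,8,9,9,11,12,14,14,17]

Site scan:
  NpsIII (TGGGATCT, off=7): starts [5, 20] → cuts [12, 27]
  TgoIII (TCCTGGA, off=2): starts [28] → cuts [30]
  HnxIX (GGCA, off=0): starts [13, 56, 64, 68, 93] → cuts [13, 56, 64, 68, 93]
  JekIV (TTCTAGT, off=5): starts [42, 72, 86] → cuts [47, 77, 91]

All cut coordinates (distinct, sorted): [12, 13, 27, 30, 47, 56, 64, 68, 77, 91, 93]

Fragments:
  [0,12): 12 bp
  [12,13): 1 bp
  [13,27): 14 bp
  [27,30): 3 bp
  [30,47): 17 bp
  [47,56): 9 bp
  [56,64): 8 bp
  [64,68): 4 bp
  [68,77): 9 bp
  [77,91): 14 bp
  [91,93): 2 bp
  [93,104): 11 bp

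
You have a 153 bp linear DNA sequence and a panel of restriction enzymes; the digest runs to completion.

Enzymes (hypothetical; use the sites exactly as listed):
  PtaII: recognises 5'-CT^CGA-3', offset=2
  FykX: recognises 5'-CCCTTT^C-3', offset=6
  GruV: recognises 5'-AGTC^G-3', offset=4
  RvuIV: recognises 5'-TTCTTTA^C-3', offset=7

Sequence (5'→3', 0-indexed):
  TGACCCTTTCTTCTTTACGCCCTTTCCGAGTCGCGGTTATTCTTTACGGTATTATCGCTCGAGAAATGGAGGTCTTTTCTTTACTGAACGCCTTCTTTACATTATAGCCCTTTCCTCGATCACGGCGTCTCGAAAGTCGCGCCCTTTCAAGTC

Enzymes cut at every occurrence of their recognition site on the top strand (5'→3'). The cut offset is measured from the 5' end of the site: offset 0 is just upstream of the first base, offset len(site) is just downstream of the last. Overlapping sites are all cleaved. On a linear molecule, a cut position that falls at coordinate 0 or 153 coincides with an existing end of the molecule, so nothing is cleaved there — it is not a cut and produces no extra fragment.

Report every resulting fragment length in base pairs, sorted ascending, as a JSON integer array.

[3,6,7,8,8,8,9,9,13,14,14,14,16,24]

Scan for sites:
  PtaII CTCGA/2: at [57, 114, 128] ⇒ [59, 116, 130]
  FykX CCCTTTC/6: at [3, 19, 107, 141] ⇒ [9, 25, 113, 147]
  GruV AGTCG/4: at [28, 134] ⇒ [32, 138]
  RvuIV TTCTTTAC/7: at [10, 39, 76, 92] ⇒ [17, 46, 83, 99]

Pooled cuts: [9, 17, 25, 32, 46, 59, 83, 99, 113, 116, 130, 138, 147]

Fragments:
  [0,9): 9 bp
  [9,17): 8 bp
  [17,25): 8 bp
  [25,32): 7 bp
  [32,46): 14 bp
  [46,59): 13 bp
  [59,83): 24 bp
  [83,99): 16 bp
  [99,113): 14 bp
  [113,116): 3 bp
  [116,130): 14 bp
  [130,138): 8 bp
  [138,147): 9 bp
  [147,153): 6 bp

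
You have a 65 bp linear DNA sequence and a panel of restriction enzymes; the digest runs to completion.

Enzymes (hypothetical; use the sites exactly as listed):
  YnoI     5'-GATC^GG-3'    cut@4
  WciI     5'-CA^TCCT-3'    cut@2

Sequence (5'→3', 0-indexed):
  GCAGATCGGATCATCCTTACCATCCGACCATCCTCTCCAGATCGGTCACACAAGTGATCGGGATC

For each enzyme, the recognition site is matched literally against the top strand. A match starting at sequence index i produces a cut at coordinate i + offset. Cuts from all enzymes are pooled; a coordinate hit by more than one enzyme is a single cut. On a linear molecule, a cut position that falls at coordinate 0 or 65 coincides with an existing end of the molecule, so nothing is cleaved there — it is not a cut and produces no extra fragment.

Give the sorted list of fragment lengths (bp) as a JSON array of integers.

[6,6,7,13,16,17]

Scan for sites:
  YnoI (GATCGG, off=4): starts [3, 39, 55] → cuts [7, 43, 59]
  WciI (CATCCT, off=2): starts [11, 28] → cuts [13, 30]

Pooled cuts: [7, 13, 30, 43, 59]

Fragment lengths:
  [0,7): 7 bp
  [7,13): 6 bp
  [13,30): 17 bp
  [30,43): 13 bp
  [43,59): 16 bp
  [59,65): 6 bp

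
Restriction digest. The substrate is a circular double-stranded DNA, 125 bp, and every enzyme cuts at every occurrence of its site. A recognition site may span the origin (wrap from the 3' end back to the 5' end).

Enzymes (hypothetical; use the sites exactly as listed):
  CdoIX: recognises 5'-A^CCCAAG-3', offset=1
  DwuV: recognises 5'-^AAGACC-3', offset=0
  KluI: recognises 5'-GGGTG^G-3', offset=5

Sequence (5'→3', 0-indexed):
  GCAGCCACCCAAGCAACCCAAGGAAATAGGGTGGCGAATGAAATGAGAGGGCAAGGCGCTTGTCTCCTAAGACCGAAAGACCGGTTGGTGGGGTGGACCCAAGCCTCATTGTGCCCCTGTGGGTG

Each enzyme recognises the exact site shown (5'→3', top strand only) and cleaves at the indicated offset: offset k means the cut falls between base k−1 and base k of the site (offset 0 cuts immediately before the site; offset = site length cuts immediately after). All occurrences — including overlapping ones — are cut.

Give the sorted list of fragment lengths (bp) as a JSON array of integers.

Per-enzyme occurrences:
  CdoIX (ACCCAAG, off=1): starts [6, 15, 96] → cuts [7, 16, 97]
  DwuV (AAGACC, off=0): starts [68, 76] → cuts [68, 76]
  KluI (GGGTGG, off=5): starts [28, 90, 120] → cuts [0, 33, 95]

All cut coordinates (distinct, sorted): [0, 7, 16, 33, 68, 76, 95, 97]

Fragment lengths:
  0→7: 7 bp
  7→16: 9 bp
  16→33: 17 bp
  33→68: 35 bp
  68→76: 8 bp
  76→95: 19 bp
  95→97: 2 bp
  97→0 (wrap): 125-97+0 = 28 bp

[2,7,8,9,17,19,28,35]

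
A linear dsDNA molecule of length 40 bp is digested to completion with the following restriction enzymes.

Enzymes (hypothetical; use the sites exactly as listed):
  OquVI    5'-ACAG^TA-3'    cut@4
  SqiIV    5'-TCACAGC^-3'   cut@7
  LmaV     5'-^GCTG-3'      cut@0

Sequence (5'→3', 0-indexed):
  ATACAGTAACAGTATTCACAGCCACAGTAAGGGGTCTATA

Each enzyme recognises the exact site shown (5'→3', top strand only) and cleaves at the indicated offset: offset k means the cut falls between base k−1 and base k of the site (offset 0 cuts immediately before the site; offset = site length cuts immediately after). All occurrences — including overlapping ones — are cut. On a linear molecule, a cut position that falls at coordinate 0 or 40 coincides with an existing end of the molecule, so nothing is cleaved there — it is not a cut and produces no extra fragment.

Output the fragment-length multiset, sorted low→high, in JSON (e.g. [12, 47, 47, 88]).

[5,6,6,10,13]

Site scan:
  OquVI (ACAGTA, off=4): starts [2, 8, 23] → cuts [6, 12, 27]
  SqiIV (TCACAGC, off=7): starts [15] → cuts [22]
  LmaV (GCTG, off=0): no sites

Pooled cuts: [6, 12, 22, 27]

Fragments:
  [0,6): 6 bp
  [6,12): 6 bp
  [12,22): 10 bp
  [22,27): 5 bp
  [27,40): 13 bp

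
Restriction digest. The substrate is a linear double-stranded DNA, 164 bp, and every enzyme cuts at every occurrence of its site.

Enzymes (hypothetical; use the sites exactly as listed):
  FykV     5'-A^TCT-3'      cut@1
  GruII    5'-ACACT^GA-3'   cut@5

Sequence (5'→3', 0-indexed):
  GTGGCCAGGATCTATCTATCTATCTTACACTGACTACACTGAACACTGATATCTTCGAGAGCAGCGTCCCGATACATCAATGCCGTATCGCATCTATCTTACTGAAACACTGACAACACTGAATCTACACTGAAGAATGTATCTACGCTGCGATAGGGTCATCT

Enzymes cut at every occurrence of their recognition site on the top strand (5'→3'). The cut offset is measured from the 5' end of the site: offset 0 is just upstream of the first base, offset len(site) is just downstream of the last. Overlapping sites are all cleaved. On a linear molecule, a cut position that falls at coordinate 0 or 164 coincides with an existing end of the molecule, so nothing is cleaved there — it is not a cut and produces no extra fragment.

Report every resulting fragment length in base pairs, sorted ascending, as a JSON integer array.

Scan for sites:
  FykV (ATCT, off=1): starts [9, 13, 17, 21, 50, 91, 95, 122, 140, 160] → cuts [10, 14, 18, 22, 51, 92, 96, 123, 141, 161]
  GruII (ACACTGA, off=5): starts [26, 35, 42, 106, 115, 126] → cuts [31, 40, 47, 111, 120, 131]

Pooled cuts: [10, 14, 18, 22, 31, 40, 47, 51, 92, 96, 111, 120, 123, 131, 141, 161]

Fragments:
  [0,10): 10 bp
  [10,14): 4 bp
  [14,18): 4 bp
  [18,22): 4 bp
  [22,31): 9 bp
  [31,40): 9 bp
  [40,47): 7 bp
  [47,51): 4 bp
  [51,92): 41 bp
  [92,96): 4 bp
  [96,111): 15 bp
  [111,120): 9 bp
  [120,123): 3 bp
  [123,131): 8 bp
  [131,141): 10 bp
  [141,161): 20 bp
  [161,164): 3 bp

[3,3,4,4,4,4,4,7,8,9,9,9,10,10,15,20,41]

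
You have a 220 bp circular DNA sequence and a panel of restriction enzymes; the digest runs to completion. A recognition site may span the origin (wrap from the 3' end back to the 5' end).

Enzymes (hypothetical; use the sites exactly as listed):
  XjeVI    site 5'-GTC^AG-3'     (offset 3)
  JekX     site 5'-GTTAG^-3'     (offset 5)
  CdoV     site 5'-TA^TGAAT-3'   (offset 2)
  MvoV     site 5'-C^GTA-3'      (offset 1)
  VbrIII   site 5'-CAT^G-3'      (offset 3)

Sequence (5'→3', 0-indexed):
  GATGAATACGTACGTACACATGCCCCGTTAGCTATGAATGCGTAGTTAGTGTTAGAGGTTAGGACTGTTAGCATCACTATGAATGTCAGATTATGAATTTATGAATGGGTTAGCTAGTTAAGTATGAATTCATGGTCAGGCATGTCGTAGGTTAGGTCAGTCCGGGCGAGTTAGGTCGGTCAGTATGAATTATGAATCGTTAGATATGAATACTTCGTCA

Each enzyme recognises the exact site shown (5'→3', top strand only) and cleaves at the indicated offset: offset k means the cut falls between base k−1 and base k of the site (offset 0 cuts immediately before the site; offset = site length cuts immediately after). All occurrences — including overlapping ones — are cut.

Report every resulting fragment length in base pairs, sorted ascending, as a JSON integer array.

Per-enzyme occurrences:
  XjeVI (GTCAG, off=3): starts [84, 134, 155, 178, 216] → cuts [87, 137, 158, 181, 219]
  JekX (GTTAG, off=5): starts [26, 44, 50, 57, 66, 108, 150, 169, 198] → cuts [31, 49, 55, 62, 71, 113, 155, 174, 203]
  CdoV (TATGAAT, off=2): starts [32, 77, 91, 99, 122, 183, 190, 204] → cuts [34, 79, 93, 101, 124, 185, 192, 206]
  MvoV (CGTA, off=1): starts [8, 12, 40, 145] → cuts [9, 13, 41, 146]
  VbrIII (CATG, off=3): starts [18, 130, 140] → cuts [21, 133, 143]

Pooled cuts: [9, 13, 21, 31, 34, 41, 49, 55, 62, 71, 79, 87, 93, 101, 113, 124, 133, 137, 143, 146, 155, 158, 174, 181, 185, 192, 203, 206, 219]

Fragments:
  9→13: 4 bp
  13→21: 8 bp
  21→31: 10 bp
  31→34: 3 bp
  34→41: 7 bp
  41→49: 8 bp
  49→55: 6 bp
  55→62: 7 bp
  62→71: 9 bp
  71→79: 8 bp
  79→87: 8 bp
  87→93: 6 bp
  93→101: 8 bp
  101→113: 12 bp
  113→124: 11 bp
  124→133: 9 bp
  133→137: 4 bp
  137→143: 6 bp
  143→146: 3 bp
  146→155: 9 bp
  155→158: 3 bp
  158→174: 16 bp
  174→181: 7 bp
  181→185: 4 bp
  185→192: 7 bp
  192→203: 11 bp
  203→206: 3 bp
  206→219: 13 bp
  219→9 (wrap): 220-219+9 = 10 bp

[3,3,3,3,4,4,4,6,6,6,7,7,7,7,8,8,8,8,8,9,9,9,10,10,11,11,12,13,16]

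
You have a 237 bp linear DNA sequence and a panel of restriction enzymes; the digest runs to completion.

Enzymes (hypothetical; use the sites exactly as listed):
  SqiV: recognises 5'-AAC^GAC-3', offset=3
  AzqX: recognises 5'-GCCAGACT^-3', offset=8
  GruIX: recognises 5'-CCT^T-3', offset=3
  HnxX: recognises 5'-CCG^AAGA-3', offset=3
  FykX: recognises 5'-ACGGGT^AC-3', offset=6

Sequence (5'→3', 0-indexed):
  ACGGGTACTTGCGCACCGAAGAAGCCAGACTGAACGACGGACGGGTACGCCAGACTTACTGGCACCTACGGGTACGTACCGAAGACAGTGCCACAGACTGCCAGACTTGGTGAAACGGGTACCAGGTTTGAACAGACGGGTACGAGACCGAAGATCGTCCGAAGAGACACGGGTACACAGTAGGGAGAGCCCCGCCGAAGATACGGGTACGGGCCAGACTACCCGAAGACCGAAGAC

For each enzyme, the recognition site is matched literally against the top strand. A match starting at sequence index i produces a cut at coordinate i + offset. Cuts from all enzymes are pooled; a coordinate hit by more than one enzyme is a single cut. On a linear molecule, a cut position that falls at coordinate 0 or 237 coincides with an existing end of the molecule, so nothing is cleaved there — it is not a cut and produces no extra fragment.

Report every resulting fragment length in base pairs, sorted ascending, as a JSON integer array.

[4,5,5,6,7,8,9,10,11,11,11,12,12,13,13,13,17,21,23,26]

Site scan:
  SqiV AACGAC/3: at [32] ⇒ [35]
  AzqX GCCAGACT/8: at [23, 48, 99, 212] ⇒ [31, 56, 107, 220]
  GruIX (CCTT, off=3): no sites
  HnxX CCGAAGA/3: at [15, 78, 147, 158, 194, 222, 229] ⇒ [18, 81, 150, 161, 197, 225, 232]
  FykX ACGGGTAC/6: at [0, 40, 67, 114, 135, 168, 202] ⇒ [6, 46, 73, 120, 141, 174, 208]

All cut coordinates (distinct, sorted): [6, 18, 31, 35, 46, 56, 73, 81, 107, 120, 141, 150, 161, 174, 197, 208, 220, 225, 232]

Fragments:
  [0,6): 6 bp
  [6,18): 12 bp
  [18,31): 13 bp
  [31,35): 4 bp
  [35,46): 11 bp
  [46,56): 10 bp
  [56,73): 17 bp
  [73,81): 8 bp
  [81,107): 26 bp
  [107,120): 13 bp
  [120,141): 21 bp
  [141,150): 9 bp
  [150,161): 11 bp
  [161,174): 13 bp
  [174,197): 23 bp
  [197,208): 11 bp
  [208,220): 12 bp
  [220,225): 5 bp
  [225,232): 7 bp
  [232,237): 5 bp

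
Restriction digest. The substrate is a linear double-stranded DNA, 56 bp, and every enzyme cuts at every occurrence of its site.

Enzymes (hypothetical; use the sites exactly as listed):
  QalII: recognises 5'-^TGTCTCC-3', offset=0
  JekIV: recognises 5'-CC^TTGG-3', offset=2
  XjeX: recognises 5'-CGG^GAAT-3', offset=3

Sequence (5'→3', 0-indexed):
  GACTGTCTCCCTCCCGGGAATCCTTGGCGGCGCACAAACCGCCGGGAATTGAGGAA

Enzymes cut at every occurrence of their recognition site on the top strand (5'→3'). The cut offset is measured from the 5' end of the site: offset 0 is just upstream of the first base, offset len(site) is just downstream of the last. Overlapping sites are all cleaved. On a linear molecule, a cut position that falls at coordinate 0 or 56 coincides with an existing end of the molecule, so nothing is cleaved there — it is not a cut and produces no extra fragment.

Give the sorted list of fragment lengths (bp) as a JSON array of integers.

Per-enzyme occurrences:
  QalII TGTCTCC/0: at [3] ⇒ [3]
  JekIV CCTTGG/2: at [21] ⇒ [23]
  XjeX CGGGAAT/3: at [14, 42] ⇒ [17, 45]

All cut coordinates (distinct, sorted): [3, 17, 23, 45]

Fragments:
  [0,3): 3 bp
  [3,17): 14 bp
  [17,23): 6 bp
  [23,45): 22 bp
  [45,56): 11 bp

[3,6,11,14,22]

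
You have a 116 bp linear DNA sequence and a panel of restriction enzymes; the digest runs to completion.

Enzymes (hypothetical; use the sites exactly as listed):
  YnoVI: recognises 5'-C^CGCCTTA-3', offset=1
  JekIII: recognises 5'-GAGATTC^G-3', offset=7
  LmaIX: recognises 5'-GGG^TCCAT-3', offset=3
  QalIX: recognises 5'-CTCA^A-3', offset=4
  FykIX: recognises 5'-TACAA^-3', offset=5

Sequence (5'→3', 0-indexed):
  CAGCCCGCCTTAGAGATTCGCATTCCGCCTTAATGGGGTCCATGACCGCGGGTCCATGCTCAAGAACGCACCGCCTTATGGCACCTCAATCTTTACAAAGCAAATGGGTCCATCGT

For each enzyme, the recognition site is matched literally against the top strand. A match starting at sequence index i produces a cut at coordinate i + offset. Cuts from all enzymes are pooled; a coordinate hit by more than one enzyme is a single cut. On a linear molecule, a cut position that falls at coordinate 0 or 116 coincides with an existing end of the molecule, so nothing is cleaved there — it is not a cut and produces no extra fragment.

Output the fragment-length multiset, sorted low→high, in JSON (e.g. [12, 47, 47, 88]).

Scan for sites:
  YnoVI (CCGCCTTA, off=1): starts [4, 24, 70] → cuts [5, 25, 71]
  JekIII (GAGATTCG, off=7): starts [12] → cuts [19]
  LmaIX (GGGTCCAT, off=3): starts [35, 49, 105] → cuts [38, 52, 108]
  QalIX (CTCAA, off=4): starts [58, 84] → cuts [62, 88]
  FykIX (TACAA, off=5): starts [93] → cuts [98]

All cut coordinates (distinct, sorted): [5, 19, 25, 38, 52, 62, 71, 88, 98, 108]

Fragment lengths:
  [0,5): 5 bp
  [5,19): 14 bp
  [19,25): 6 bp
  [25,38): 13 bp
  [38,52): 14 bp
  [52,62): 10 bp
  [62,71): 9 bp
  [71,88): 17 bp
  [88,98): 10 bp
  [98,108): 10 bp
  [108,116): 8 bp

[5,6,8,9,10,10,10,13,14,14,17]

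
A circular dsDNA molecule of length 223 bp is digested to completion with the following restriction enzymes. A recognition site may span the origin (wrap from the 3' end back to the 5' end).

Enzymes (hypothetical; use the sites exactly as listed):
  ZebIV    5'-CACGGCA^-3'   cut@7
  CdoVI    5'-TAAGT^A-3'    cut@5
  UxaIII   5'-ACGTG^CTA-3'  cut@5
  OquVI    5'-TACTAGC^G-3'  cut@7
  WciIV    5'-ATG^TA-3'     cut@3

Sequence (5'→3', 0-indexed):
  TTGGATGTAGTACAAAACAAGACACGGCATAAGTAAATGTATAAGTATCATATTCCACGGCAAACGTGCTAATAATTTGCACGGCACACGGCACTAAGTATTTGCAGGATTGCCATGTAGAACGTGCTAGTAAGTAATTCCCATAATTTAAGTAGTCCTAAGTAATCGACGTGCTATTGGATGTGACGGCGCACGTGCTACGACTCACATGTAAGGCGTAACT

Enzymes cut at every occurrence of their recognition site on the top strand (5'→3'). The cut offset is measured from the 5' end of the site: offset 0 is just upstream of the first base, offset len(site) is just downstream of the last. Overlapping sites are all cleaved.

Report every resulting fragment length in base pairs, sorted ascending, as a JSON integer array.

[5,5,6,6,7,7,9,9,10,10,14,16,18,18,18,19,22,24]

Per-enzyme occurrences:
  ZebIV CACGGCA/7: at [22, 55, 79, 86] ⇒ [29, 62, 86, 93]
  CdoVI TAAGTA/5: at [29, 41, 94, 130, 148, 158] ⇒ [34, 46, 99, 135, 153, 163]
  UxaIII ACGTGCTA/5: at [63, 121, 168, 192] ⇒ [68, 126, 173, 197]
  OquVI (TACTAGCG, off=7): no sites
  WciIV ATGTA/3: at [4, 36, 114, 208] ⇒ [7, 39, 117, 211]

All cut coordinates (distinct, sorted): [7, 29, 34, 39, 46, 62, 68, 86, 93, 99, 117, 126, 135, 153, 163, 173, 197, 211]

Fragments:
  7→29: 22 bp
  29→34: 5 bp
  34→39: 5 bp
  39→46: 7 bp
  46→62: 16 bp
  62→68: 6 bp
  68→86: 18 bp
  86→93: 7 bp
  93→99: 6 bp
  99→117: 18 bp
  117→126: 9 bp
  126→135: 9 bp
  135→153: 18 bp
  153→163: 10 bp
  163→173: 10 bp
  173→197: 24 bp
  197→211: 14 bp
  211→7 (wrap): 223-211+7 = 19 bp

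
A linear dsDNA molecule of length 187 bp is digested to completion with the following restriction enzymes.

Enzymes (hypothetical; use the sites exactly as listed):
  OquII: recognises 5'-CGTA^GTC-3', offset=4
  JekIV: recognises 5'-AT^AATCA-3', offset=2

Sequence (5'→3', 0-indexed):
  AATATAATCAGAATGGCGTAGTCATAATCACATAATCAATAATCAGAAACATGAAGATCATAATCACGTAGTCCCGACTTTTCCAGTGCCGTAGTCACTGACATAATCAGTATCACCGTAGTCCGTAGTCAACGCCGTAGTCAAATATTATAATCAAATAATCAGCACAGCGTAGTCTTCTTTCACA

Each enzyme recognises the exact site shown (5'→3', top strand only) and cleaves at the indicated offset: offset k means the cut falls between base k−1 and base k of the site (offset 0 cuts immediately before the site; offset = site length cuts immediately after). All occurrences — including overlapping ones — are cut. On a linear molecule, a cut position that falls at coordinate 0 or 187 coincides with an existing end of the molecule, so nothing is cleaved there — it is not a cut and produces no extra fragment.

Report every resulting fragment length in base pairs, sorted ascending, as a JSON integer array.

Per-enzyme occurrences:
  OquII (CGTAGTC, off=4): starts [16, 66, 89, 116, 123, 135, 170] → cuts [20, 70, 93, 120, 127, 139, 174]
  JekIV (ATAATCA, off=2): starts [3, 23, 31, 38, 59, 102, 149, 157] → cuts [5, 25, 33, 40, 61, 104, 151, 159]

Pooled cuts: [5, 20, 25, 33, 40, 61, 70, 93, 104, 120, 127, 139, 151, 159, 174]

Fragment lengths:
  [0,5): 5 bp
  [5,20): 15 bp
  [20,25): 5 bp
  [25,33): 8 bp
  [33,40): 7 bp
  [40,61): 21 bp
  [61,70): 9 bp
  [70,93): 23 bp
  [93,104): 11 bp
  [104,120): 16 bp
  [120,127): 7 bp
  [127,139): 12 bp
  [139,151): 12 bp
  [151,159): 8 bp
  [159,174): 15 bp
  [174,187): 13 bp

[5,5,7,7,8,8,9,11,12,12,13,15,15,16,21,23]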